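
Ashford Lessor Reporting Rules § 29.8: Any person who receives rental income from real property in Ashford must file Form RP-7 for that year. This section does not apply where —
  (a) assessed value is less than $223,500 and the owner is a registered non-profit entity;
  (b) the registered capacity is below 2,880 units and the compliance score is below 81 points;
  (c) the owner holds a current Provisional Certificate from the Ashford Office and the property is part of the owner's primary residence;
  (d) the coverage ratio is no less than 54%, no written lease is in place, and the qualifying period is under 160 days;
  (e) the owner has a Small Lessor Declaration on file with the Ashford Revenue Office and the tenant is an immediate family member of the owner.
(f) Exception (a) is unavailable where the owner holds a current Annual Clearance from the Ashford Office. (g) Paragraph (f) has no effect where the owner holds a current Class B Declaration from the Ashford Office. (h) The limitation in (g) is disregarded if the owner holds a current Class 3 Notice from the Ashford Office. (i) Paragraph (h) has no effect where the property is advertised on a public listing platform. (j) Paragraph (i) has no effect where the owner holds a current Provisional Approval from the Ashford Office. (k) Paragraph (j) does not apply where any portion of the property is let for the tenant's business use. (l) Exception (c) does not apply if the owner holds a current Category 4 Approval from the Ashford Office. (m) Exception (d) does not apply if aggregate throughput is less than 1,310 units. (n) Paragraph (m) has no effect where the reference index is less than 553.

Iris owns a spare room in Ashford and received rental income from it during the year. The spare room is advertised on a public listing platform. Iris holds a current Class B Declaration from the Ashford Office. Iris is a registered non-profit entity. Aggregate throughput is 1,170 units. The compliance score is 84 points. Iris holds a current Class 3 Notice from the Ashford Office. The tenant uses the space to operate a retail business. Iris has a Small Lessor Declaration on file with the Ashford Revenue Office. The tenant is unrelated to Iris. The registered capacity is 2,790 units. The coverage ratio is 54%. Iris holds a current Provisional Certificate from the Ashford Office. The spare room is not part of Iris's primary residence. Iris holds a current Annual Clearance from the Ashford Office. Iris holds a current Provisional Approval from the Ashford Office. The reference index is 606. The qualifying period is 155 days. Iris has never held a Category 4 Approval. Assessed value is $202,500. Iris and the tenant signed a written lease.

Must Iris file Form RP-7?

Exception (a)'s conditions are all satisfied: assessed value is $202,500, less than the $223,500 limit; Iris is a registered non-profit. Applying paragraphs (f)–(k): (f) operates (a current Annual Clearance is held), but is set aside by (g): (g) operates against (f): a current Class B Declaration is held. (h) would limit (g) — a current Class 3 Notice is held — but (i) sets (h) aside: (i) operates against (h): the property is publicly advertised. (j) would limit (i) — a current Provisional Approval is held — but (k) sets (j) aside: (k) operates against (j): the space is let for business use. So (a) applies.
Exception (b) does not apply: the compliance score is 84 points, not below 81 points.
Exception (c) requires that the property is part of the owner's primary residence; but the spare room is not part of the primary residence, so (c) is unavailable.
Exception (d) fails — a written lease is in place.
Exception (e) requires that the tenant is an immediate family member of the owner; but the tenant is unrelated to the owner, so (e) is unavailable.

No — exception (a) applies; Iris is not required to file Form RP-7.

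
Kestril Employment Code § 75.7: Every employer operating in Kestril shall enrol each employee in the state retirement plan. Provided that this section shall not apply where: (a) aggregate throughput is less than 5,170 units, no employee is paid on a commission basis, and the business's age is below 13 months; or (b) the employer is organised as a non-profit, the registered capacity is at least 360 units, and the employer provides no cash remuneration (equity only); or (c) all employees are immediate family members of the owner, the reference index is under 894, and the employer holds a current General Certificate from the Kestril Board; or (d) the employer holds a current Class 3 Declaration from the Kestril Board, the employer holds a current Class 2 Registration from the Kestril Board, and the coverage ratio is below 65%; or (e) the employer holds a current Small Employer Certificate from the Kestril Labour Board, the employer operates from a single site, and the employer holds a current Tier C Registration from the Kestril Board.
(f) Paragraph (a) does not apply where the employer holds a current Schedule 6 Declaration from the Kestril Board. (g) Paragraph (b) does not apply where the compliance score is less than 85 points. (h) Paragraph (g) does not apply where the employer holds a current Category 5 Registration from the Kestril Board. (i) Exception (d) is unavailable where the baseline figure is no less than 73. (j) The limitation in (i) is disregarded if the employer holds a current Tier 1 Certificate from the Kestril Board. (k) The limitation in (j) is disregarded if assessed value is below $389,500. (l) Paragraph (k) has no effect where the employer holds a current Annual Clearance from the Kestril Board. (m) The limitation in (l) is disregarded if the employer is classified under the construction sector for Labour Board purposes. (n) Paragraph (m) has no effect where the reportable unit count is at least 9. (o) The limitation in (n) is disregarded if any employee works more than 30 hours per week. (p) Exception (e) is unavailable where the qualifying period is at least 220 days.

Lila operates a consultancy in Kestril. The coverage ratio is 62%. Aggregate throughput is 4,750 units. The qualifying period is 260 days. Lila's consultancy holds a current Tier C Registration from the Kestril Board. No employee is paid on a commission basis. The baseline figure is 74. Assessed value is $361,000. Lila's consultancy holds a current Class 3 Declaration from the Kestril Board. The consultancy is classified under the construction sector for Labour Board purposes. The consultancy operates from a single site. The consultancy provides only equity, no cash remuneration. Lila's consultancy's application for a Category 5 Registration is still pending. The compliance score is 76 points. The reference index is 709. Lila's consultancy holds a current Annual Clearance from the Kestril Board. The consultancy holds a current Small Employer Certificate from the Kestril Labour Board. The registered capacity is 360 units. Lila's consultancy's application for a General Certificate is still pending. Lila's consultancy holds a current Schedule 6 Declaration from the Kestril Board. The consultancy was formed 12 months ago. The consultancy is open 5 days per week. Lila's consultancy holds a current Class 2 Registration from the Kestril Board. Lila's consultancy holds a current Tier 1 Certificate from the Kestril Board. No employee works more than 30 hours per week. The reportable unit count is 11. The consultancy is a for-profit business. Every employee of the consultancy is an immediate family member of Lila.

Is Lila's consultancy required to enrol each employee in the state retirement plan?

No — exception (d) applies; Lila's consultancy is not required to enrol each employee in the state retirement plan.

All of (a)'s requirements are met (aggregate throughput is 4,750 units, less than the 5,170 units limit; no employee is paid on commission; the business's age is 12 months, below the 13 months limit). But applying paragraph (f): (f) is triggered — a current Schedule 6 Declaration is held. So (a) is unavailable.
Exception (b) requires that the employer is organised as a non-profit; but the employer is for-profit, so (b) is unavailable.
Exception (c) requires that the employer holds a current General Certificate from the Kestril Board; but there is no General Certificate in force, so (c) is unavailable.
Exception (d) is satisfied on its face — a current Class 3 Declaration is held; a current Class 2 Registration is held; the coverage ratio is 62%, below the 65% limit. Under paragraphs (i)–(o): (i) would limit (d) — the baseline figure is 74, meeting the 73 threshold — but (j) sets (i) aside: (j) operates against (i): a current Tier 1 Certificate is held. (k) would limit (j) — assessed value is $361,000, below the $389,500 limit — but (l) sets (k) aside: (l) operates against (k): a current Annual Clearance is held. (m) would limit (l) — the consultancy is classified under the construction sector — but (n) sets (m) aside: (n) operates — the reportable unit count is 11, meeting the 9 threshold. (o) is inapplicable (no employee exceeds 30 hours/week), so (n) stands. (d) remains available.
Exception (e)'s conditions are all satisfied: a current Small Employer Certificate is held; the employer operates from a single site; a current Tier C Registration is held. Turning to paragraph (p): (p) operates against (e): the qualifying period is 260 days, meeting the 220 days threshold. So (e) is unavailable.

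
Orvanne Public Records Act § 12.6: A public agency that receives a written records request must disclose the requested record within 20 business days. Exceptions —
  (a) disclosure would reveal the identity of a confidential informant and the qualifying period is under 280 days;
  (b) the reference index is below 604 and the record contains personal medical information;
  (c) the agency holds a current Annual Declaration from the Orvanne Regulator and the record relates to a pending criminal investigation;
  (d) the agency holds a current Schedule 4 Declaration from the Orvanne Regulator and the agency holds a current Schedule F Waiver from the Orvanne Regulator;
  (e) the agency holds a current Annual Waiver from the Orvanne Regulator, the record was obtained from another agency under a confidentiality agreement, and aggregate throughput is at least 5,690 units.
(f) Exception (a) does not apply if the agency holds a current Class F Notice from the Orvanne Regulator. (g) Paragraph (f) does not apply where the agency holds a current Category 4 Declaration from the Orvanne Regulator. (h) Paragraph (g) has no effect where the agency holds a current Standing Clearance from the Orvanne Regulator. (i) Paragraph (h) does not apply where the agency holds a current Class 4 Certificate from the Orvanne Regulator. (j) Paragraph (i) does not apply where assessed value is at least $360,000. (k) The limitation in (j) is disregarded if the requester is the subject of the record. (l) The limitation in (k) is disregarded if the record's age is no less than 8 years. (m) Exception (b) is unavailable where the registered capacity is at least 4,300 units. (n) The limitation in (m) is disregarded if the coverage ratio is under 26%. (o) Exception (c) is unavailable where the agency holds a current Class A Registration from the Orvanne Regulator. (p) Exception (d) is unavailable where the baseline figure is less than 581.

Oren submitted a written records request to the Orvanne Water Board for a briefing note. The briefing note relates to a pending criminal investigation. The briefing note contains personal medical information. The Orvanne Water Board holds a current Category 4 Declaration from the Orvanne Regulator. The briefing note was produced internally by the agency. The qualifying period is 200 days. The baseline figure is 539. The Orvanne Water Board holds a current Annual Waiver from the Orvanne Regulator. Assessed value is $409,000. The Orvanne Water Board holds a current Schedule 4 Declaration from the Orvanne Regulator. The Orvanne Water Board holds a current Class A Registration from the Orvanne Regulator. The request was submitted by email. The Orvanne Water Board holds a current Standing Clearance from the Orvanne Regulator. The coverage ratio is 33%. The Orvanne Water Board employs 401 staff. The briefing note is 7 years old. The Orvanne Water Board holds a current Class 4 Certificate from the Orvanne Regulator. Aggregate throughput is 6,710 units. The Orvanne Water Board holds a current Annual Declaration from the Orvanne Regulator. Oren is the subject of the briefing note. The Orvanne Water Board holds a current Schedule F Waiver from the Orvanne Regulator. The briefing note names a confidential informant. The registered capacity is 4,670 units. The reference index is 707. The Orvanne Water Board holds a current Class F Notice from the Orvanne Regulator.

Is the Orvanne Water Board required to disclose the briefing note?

No — exception (a) applies; the Orvanne Water Board is not required to disclose the briefing note.

Exception (a) is satisfied on its face — the briefing note names a confidential informant; the qualifying period is 200 days, under the 280 days limit. Under paragraphs (f)–(l): (f) applies (a current Class F Notice is held), but is set aside by (g): (g) is triggered — a current Category 4 Declaration is held. (h) applies (a current Standing Clearance is held), but is displaced by (i): (i) is triggered — a current Class 4 Certificate is held. (j) would limit (i) — assessed value is $409,000, meeting the $360,000 threshold — but (k) sets (j) aside: (k) operates against (j): Oren is the subject of the briefing note. (l), which would lift (k), is not triggered — the record's age is 7 years, short of 8 years. (a) remains available.
Exception (b) requires that the reference index is below 604; but the reference index is 707, not below 604, so (b) is unavailable.
Exception (c): a current Annual Declaration is held; the briefing note relates to a pending investigation — every condition holds. But applying paragraph (o): (o) operates against (c): a current Class A Registration is held. Exception (c) does not apply.
Exception (d): a current Schedule 4 Declaration is held; a current Schedule F Waiver is held — every condition holds. But: (p) operates against (d): the baseline figure is 539, less than the 581 limit. So (d) is unavailable.
Exception (e) fails — the briefing note was produced internally.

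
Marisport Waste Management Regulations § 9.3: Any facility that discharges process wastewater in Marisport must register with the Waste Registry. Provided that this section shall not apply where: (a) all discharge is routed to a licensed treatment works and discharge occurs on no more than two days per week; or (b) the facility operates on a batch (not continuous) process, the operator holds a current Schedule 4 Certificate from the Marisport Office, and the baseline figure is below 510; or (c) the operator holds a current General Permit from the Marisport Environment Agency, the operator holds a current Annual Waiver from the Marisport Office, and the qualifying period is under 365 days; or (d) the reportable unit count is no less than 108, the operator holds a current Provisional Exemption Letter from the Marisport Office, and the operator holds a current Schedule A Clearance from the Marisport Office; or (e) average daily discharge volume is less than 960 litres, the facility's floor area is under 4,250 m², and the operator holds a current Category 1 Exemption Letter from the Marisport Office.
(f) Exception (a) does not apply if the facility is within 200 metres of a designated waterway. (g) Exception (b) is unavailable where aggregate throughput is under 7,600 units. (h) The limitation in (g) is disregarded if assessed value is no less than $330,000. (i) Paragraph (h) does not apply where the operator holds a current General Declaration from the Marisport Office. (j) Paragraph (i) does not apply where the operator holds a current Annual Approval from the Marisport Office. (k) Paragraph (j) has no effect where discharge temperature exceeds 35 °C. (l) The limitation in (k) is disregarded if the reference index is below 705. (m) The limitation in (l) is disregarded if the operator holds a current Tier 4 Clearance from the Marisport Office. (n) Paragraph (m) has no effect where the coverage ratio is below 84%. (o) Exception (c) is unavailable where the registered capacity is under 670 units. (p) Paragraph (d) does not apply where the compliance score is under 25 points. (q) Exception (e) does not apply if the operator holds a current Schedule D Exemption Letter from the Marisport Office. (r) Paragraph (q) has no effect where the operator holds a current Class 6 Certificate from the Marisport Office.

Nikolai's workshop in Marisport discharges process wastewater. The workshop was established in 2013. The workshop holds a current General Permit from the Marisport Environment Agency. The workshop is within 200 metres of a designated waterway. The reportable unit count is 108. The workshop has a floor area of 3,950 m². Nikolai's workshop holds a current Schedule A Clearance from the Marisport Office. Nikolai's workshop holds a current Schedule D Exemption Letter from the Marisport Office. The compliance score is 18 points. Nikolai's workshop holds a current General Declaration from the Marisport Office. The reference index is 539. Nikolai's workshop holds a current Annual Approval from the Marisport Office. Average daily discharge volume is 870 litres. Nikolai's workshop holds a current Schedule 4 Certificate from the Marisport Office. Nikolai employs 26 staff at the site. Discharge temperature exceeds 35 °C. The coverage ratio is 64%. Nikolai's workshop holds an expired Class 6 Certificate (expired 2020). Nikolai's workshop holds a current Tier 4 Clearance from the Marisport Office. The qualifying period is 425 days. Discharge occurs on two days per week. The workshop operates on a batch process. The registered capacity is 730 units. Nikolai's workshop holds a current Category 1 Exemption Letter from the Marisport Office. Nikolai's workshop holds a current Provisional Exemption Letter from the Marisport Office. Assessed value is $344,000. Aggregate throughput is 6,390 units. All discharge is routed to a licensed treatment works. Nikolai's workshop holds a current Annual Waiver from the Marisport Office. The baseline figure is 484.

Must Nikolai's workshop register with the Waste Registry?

Exception (a) is satisfied on its face — discharge is routed to a licensed treatment works; discharge occurs on no more than two days per week. However, paragraph (f) must be considered: (f) operates against (a): the workshop is within 200 m of a designated waterway. (a) is therefore removed.
All of (b)'s requirements are met (the facility operates on a batch process; a current Schedule 4 Certificate is held; the baseline figure is 484, below the 510 limit). Applying paragraphs (g)–(n): (g) would limit (b) — aggregate throughput is 6,390 units, under the 7,600 units limit — but (h) sets (g) aside: (h) is triggered — assessed value is $344,000, meeting the $330,000 threshold. (i) applies (a current General Declaration is held), but is itself disapplied by (j): (j) operates — a current Annual Approval is held. (k) is engaged (discharge temperature exceeds 35 °C), but is displaced by (l): (l) is engaged — the reference index is 539, below the 705 limit. (m) would limit (l) — a current Tier 4 Clearance is held — but (n) sets (m) aside: (n) applies — the coverage ratio is 64%, below the 84% limit. Exception (b) stands.
Exception (c) does not apply: the qualifying period is 425 days, not under 365 days.
All of (d)'s requirements are met (the reportable unit count is 108, meeting the 108 threshold; a current Provisional Exemption Letter is held; a current Schedule A Clearance is held). But: (p) operates against (d): the compliance score is 18 points, under the 25 points limit. (d) is therefore removed.
All of (e)'s requirements are met (average daily discharge volume is 870 litres, less than the 960 litres limit; the facility's floor area is 3,950 m², under the 4,250 m² limit; a current Category 1 Exemption Letter is held). However, paragraphs (q)–(r) must be considered: (q) operates against (e): a current Schedule D Exemption Letter is held. (r), which would lift (q), is not engaged — there is no Class 6 Certificate in force. (e) is therefore removed.

No — exception (b) applies; Nikolai's workshop is not required to register with the Waste Registry.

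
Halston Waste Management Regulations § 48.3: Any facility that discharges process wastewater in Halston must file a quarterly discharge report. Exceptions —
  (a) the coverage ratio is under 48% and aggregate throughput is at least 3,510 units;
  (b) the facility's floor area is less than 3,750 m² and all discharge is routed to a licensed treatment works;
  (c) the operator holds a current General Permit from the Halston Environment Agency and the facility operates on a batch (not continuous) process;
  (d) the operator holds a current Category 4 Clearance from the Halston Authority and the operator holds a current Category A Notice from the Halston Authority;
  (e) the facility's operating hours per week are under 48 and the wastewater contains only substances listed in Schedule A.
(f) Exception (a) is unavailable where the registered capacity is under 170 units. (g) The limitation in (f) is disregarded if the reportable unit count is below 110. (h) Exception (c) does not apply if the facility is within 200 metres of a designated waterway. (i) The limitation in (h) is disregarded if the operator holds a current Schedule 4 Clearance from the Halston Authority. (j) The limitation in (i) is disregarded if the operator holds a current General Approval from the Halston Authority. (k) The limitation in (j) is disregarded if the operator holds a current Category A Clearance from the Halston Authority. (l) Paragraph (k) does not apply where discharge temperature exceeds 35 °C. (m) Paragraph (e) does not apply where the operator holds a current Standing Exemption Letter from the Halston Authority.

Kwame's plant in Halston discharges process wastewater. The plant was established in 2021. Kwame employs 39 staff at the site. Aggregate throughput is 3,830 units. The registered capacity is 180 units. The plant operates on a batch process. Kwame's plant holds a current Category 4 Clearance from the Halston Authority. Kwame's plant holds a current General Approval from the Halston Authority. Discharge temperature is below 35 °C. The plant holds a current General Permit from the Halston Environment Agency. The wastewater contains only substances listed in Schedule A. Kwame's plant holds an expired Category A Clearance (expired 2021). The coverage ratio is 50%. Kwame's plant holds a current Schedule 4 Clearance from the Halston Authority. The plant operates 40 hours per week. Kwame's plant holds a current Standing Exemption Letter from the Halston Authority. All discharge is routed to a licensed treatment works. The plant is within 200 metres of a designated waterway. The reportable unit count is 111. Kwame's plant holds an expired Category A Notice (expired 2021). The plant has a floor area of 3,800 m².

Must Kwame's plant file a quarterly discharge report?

Yes — Kwame's plant must file a quarterly discharge report.

Exception (a) fails — the coverage ratio is 50%, not under 48%.
Exception (b) requires that the facility's floor area is less than 3,750 m²; but the facility's floor area is 3,800 m², not less than 3,750 m², so (b) is unavailable.
Exception (c)'s conditions are all satisfied: a current General Permit is held; the facility operates on a batch process. But: (h) applies — the plant is within 200 m of a designated waterway. (i) operates (a current Schedule 4 Clearance is held), but is set aside by (j): (j) operates — a current General Approval is held. (k) does not operate here (no current Category A Clearance is held), so (j) stands. So (c) is unavailable.
Exception (d) fails — there is no Category A Notice in force.
All of (e)'s requirements are met (the facility's operating hours per week are 40, under the 48 limit; the wastewater is Schedule-A-only). However, paragraph (m) must be considered: (m) operates — a current Standing Exemption Letter is held. Exception (e) does not apply.
No exception displaces § 48.3.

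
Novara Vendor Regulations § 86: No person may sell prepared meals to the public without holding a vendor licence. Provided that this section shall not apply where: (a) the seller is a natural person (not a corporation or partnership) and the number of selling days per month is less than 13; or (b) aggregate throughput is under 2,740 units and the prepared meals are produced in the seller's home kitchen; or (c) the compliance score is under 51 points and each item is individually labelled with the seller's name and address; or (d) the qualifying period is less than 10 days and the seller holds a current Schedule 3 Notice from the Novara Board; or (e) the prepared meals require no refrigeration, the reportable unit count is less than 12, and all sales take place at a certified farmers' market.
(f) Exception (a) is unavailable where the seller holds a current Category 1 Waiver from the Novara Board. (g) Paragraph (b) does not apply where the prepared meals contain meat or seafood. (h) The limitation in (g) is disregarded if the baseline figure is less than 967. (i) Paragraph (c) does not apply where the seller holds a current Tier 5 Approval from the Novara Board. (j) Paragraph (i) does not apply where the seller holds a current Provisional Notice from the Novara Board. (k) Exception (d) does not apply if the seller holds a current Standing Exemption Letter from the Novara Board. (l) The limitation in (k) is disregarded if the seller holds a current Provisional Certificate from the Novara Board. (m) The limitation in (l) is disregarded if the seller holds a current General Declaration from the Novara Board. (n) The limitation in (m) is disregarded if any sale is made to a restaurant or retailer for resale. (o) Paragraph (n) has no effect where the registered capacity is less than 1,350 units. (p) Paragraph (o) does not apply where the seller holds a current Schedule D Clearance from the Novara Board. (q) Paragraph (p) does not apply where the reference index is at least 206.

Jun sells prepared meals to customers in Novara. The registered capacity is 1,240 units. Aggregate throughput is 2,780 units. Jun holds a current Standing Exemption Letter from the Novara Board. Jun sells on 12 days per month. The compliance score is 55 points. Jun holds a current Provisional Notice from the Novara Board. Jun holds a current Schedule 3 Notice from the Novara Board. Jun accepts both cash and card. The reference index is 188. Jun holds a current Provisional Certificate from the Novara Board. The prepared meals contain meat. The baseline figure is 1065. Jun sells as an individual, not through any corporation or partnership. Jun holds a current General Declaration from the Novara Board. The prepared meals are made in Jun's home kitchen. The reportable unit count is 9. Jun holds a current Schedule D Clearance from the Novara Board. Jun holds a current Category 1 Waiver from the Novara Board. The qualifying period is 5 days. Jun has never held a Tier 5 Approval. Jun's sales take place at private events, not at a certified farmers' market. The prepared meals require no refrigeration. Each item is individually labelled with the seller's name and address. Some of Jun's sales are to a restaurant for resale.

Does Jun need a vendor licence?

No — exception (d) applies; Jun is not required to hold a vendor licence.

All of (a)'s requirements are met (the seller is a natural person; the number of selling days per month is 12, less than the 13 limit). But applying paragraph (f): (f) operates against (a): a current Category 1 Waiver is held. Exception (a) does not apply.
Exception (b) fails — aggregate throughput is 2,780 units, not under 2,740 units.
Exception (c) fails — the compliance score is 55 points, not under 51 points.
Exception (d): the qualifying period is 5 days, less than the 10 days limit; a current Schedule 3 Notice is held — every condition holds. Under paragraphs (k)–(q): (k) would limit (d) — a current Standing Exemption Letter is held — but (l) sets (k) aside: (l) is triggered — a current Provisional Certificate is held. (m) applies (a current General Declaration is held), but is itself disapplied by (n): (n) is triggered — some sales are to a restaurant for resale. (o) would limit (n) — the registered capacity is 1,240 units, less than the 1,350 units limit — but (p) sets (o) aside: (p) operates against (o): a current Schedule D Clearance is held. (q) is not engaged (the reference index is 188, short of 206), so (p) stands. So (d) applies.
Exception (e) requires that all sales take place at a certified farmers' market; but sales are at private events, not a certified farmers' market, so (e) is unavailable.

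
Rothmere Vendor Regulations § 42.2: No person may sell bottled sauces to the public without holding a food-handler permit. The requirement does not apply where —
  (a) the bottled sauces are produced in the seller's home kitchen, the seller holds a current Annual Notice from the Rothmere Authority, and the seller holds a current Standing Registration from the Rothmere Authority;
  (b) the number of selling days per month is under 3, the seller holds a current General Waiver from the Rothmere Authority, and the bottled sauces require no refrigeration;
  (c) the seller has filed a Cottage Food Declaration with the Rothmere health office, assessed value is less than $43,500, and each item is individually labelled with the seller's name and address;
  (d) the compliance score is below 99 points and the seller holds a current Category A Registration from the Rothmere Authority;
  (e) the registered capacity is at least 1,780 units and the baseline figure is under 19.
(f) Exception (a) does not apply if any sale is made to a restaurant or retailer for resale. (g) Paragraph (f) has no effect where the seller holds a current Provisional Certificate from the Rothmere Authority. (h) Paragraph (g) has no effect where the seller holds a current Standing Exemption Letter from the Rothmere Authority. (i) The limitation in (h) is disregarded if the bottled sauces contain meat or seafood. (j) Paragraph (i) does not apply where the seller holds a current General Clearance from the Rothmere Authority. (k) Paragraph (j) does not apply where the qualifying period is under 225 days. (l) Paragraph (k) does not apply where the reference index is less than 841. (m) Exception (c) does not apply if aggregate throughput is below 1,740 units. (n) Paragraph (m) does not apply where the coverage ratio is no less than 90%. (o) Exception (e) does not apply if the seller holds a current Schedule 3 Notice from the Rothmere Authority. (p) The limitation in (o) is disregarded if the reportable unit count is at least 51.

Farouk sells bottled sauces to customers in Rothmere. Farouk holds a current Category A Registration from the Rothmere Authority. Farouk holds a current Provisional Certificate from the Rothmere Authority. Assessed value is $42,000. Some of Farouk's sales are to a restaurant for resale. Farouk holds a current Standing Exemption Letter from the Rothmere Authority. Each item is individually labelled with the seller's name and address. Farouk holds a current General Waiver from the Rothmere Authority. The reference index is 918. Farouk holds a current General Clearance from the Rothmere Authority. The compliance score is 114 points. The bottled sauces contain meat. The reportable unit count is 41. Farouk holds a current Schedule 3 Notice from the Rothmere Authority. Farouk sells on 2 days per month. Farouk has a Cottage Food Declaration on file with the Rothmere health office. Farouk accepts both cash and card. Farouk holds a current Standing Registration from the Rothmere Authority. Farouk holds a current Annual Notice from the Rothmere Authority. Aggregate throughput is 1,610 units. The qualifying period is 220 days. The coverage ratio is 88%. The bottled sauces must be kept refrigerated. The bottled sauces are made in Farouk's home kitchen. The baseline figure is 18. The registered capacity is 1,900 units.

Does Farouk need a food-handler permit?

No — exception (a) applies; Farouk is not required to hold a food-handler permit.

All of (a)'s requirements are met (the bottled sauces are home-kitchen produced; a current Annual Notice is held; a current Standing Registration is held). Under paragraphs (f)–(l): (f) is triggered (some sales are to a restaurant for resale), but is itself disapplied by (g): (g) operates against (f): a current Provisional Certificate is held. (h) would limit (g) — a current Standing Exemption Letter is held — but (i) sets (h) aside: (i) applies — the bottled sauces contain meat. (j) would limit (i) — a current General Clearance is held — but (k) sets (j) aside: (k) operates against (j): the qualifying period is 220 days, under the 225 days limit. (l), which would lift (k), does not operate here — the reference index is 918, not less than 841. (a) remains available.
Exception (b) requires that the bottled sauces require no refrigeration; but the bottled sauces require refrigeration, so (b) is unavailable.
Exception (c) is satisfied on its face — a Cottage Food Declaration is on file; assessed value is $42,000, less than the $43,500 limit; items are individually labelled. Turning to paragraphs (m)–(n): (m) operates against (c): aggregate throughput is 1,610 units, below the 1,740 units limit. (n) is not engaged (the coverage ratio is 88%, short of 90%), so (m) stands. So (c) is unavailable.
Exception (d) does not apply: the compliance score is 114 points, not below 99 points.
All of (e)'s requirements are met (the registered capacity is 1,900 units, meeting the 1,780 units threshold; the baseline figure is 18, under the 19 limit). Turning to paragraphs (o)–(p): (o) operates against (e): a current Schedule 3 Notice is held. (p) does not operate here (the reportable unit count is 41, short of 51), so (o) stands. So (e) is unavailable.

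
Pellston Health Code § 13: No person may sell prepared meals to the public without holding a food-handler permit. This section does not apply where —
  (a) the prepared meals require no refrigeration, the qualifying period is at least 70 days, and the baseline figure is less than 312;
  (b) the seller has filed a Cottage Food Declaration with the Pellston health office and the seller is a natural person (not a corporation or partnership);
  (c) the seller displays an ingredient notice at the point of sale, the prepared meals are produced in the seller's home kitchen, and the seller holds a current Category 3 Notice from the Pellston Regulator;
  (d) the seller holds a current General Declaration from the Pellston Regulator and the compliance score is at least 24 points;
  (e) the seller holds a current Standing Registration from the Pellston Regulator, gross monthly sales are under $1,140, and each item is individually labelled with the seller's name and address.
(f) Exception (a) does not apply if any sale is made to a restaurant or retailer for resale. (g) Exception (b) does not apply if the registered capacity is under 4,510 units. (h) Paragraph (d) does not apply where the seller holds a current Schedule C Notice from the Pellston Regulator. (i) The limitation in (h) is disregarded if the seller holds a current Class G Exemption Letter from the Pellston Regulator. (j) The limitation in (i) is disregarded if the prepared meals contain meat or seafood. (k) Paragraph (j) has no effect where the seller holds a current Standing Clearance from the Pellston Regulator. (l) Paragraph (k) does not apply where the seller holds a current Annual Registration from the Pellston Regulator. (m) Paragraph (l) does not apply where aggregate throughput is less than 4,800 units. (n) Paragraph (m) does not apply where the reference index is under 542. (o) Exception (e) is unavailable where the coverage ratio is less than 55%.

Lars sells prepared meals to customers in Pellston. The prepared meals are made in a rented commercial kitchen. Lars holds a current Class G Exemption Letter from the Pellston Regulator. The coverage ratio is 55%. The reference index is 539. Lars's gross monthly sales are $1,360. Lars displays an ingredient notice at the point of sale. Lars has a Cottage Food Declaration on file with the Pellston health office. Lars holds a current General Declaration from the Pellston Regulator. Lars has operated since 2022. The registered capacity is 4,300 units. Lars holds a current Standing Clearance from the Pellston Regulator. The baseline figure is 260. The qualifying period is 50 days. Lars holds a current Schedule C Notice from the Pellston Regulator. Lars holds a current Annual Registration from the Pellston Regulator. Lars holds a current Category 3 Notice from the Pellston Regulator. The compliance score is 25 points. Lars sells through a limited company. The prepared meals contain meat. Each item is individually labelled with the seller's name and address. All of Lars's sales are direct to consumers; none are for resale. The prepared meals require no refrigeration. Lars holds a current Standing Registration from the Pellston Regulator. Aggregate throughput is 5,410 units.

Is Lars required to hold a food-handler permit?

Exception (a) fails — the qualifying period is 50 days, short of 70 days.
Exception (b) requires that the seller is a natural person (not a corporation or partnership); but the seller operates through a limited company, so (b) is unavailable.
Exception (c) does not apply: the prepared meals are made in a commercial kitchen, not a home kitchen.
All of (d)'s requirements are met (a current General Declaration is held; the compliance score is 25 points, meeting the 24 points threshold). But applying paragraphs (h)–(n): (h) operates against (d): a current Schedule C Notice is held. (i) operates (a current Class G Exemption Letter is held), but is itself disapplied by (j): (j) operates against (i): the prepared meals contain meat. (k) applies (a current Standing Clearance is held), but is itself disapplied by (l): (l) operates against (k): a current Annual Registration is held. (m) is not triggered (aggregate throughput is 5,410 units, not less than 4,800 units), so (l) stands. (d) is therefore removed.
Exception (e) fails — gross monthly sales are $1,360, not under $1,140.
No exception is made out. Lars falls within the general rule.

Yes — Lars must hold a food-handler permit.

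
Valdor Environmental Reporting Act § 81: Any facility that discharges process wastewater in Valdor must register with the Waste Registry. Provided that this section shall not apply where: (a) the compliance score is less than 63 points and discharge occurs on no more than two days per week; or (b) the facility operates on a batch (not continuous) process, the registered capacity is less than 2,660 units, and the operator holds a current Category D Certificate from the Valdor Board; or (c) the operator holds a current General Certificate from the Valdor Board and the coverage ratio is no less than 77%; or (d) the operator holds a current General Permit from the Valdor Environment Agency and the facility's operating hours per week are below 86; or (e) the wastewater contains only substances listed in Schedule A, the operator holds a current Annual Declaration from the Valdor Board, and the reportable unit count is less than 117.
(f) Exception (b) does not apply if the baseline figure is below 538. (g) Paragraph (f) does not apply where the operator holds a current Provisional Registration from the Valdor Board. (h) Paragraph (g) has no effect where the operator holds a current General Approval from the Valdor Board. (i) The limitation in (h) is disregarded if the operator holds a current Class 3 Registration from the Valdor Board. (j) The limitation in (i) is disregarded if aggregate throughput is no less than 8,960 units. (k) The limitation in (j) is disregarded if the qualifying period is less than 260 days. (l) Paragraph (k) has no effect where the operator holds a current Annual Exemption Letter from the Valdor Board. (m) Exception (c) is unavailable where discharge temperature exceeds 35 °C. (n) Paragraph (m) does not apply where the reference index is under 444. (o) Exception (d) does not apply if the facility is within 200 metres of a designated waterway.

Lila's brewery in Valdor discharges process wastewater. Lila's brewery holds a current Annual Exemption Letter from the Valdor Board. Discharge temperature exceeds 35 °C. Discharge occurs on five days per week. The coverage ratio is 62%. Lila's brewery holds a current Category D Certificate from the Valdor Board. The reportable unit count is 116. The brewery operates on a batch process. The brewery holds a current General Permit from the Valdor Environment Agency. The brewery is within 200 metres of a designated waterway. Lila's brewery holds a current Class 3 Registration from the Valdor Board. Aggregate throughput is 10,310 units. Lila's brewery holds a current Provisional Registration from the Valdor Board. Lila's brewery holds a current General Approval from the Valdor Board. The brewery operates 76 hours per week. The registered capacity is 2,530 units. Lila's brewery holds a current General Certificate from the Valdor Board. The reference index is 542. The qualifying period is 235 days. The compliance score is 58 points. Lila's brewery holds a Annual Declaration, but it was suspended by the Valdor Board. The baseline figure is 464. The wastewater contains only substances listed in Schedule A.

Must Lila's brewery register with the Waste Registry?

Exception (a) does not apply: discharge occurs on five days per week.
All of (b)'s requirements are met (the facility operates on a batch process; the registered capacity is 2,530 units, less than the 2,660 units limit; a current Category D Certificate is held). However, paragraphs (f)–(l) must be considered: (f) is triggered — the baseline figure is 464, below the 538 limit. (g) operates (a current Provisional Registration is held), but is displaced by (h): (h) operates against (g): a current General Approval is held. (i) would limit (h) — a current Class 3 Registration is held — but (j) sets (i) aside: (j) operates against (i): aggregate throughput is 10,310 units, meeting the 8,960 units threshold. (k) is triggered (the qualifying period is 235 days, less than the 260 days limit), but is displaced by (l): (l) is triggered — a current Annual Exemption Letter is held. (b) is therefore removed.
Exception (c) fails — the coverage ratio is 62%, short of 77%.
All of (d)'s requirements are met (a current General Permit is held; the facility's operating hours per week are 76, below the 86 limit). But applying paragraph (o): (o) operates — the brewery is within 200 m of a designated waterway. Exception (d) does not apply.
Exception (e) requires that the operator holds a current Annual Declaration from the Valdor Board; but the Annual Declaration is not current, so (e) is unavailable.
None of the exceptions is available; § 81 applies in full.

Yes — Lila's brewery must register with the Waste Registry.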